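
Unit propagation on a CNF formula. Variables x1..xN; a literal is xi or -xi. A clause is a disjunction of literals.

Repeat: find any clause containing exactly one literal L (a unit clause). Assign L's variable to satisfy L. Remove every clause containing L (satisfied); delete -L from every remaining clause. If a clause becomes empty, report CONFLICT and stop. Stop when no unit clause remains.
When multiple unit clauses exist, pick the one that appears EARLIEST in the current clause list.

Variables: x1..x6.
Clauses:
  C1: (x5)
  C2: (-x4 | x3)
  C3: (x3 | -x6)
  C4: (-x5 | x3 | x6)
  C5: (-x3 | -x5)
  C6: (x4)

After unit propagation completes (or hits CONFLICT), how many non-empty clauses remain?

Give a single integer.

unit clause [5] forces x5=T; simplify:
  drop -5 from [-5, 3, 6] -> [3, 6]
  drop -5 from [-3, -5] -> [-3]
  satisfied 1 clause(s); 5 remain; assigned so far: [5]
unit clause [-3] forces x3=F; simplify:
  drop 3 from [-4, 3] -> [-4]
  drop 3 from [3, -6] -> [-6]
  drop 3 from [3, 6] -> [6]
  satisfied 1 clause(s); 4 remain; assigned so far: [3, 5]
unit clause [-4] forces x4=F; simplify:
  drop 4 from [4] -> [] (empty!)
  satisfied 1 clause(s); 3 remain; assigned so far: [3, 4, 5]
CONFLICT (empty clause)

Answer: 2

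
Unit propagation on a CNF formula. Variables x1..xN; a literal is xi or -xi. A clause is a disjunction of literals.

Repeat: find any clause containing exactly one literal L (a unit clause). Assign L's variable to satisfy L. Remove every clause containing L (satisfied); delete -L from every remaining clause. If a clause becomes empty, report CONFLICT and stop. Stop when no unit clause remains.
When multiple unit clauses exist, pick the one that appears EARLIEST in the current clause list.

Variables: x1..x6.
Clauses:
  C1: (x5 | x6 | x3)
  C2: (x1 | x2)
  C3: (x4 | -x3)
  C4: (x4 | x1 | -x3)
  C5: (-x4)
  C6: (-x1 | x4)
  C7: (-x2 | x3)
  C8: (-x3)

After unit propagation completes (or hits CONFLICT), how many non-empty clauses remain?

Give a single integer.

Answer: 1

Derivation:
unit clause [-4] forces x4=F; simplify:
  drop 4 from [4, -3] -> [-3]
  drop 4 from [4, 1, -3] -> [1, -3]
  drop 4 from [-1, 4] -> [-1]
  satisfied 1 clause(s); 7 remain; assigned so far: [4]
unit clause [-3] forces x3=F; simplify:
  drop 3 from [5, 6, 3] -> [5, 6]
  drop 3 from [-2, 3] -> [-2]
  satisfied 3 clause(s); 4 remain; assigned so far: [3, 4]
unit clause [-1] forces x1=F; simplify:
  drop 1 from [1, 2] -> [2]
  satisfied 1 clause(s); 3 remain; assigned so far: [1, 3, 4]
unit clause [2] forces x2=T; simplify:
  drop -2 from [-2] -> [] (empty!)
  satisfied 1 clause(s); 2 remain; assigned so far: [1, 2, 3, 4]
CONFLICT (empty clause)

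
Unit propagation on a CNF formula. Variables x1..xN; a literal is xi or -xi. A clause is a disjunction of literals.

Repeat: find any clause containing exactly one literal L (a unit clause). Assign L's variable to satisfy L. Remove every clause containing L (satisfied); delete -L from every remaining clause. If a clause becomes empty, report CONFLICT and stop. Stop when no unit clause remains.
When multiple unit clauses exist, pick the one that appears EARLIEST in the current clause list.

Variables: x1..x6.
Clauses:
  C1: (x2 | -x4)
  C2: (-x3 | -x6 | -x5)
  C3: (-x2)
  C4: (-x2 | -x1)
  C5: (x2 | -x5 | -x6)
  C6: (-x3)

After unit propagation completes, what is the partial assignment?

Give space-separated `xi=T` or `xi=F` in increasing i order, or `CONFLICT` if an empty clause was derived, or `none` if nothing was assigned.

unit clause [-2] forces x2=F; simplify:
  drop 2 from [2, -4] -> [-4]
  drop 2 from [2, -5, -6] -> [-5, -6]
  satisfied 2 clause(s); 4 remain; assigned so far: [2]
unit clause [-4] forces x4=F; simplify:
  satisfied 1 clause(s); 3 remain; assigned so far: [2, 4]
unit clause [-3] forces x3=F; simplify:
  satisfied 2 clause(s); 1 remain; assigned so far: [2, 3, 4]

Answer: x2=F x3=F x4=F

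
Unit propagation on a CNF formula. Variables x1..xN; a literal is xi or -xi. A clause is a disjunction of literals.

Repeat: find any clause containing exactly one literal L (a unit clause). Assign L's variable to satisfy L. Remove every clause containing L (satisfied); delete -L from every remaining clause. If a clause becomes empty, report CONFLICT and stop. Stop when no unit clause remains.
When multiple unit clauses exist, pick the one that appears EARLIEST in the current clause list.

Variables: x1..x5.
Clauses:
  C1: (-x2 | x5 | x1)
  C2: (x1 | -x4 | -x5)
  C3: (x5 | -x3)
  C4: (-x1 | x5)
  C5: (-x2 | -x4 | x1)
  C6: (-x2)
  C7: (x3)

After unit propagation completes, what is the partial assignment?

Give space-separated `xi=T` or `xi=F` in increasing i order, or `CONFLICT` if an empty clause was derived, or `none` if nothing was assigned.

unit clause [-2] forces x2=F; simplify:
  satisfied 3 clause(s); 4 remain; assigned so far: [2]
unit clause [3] forces x3=T; simplify:
  drop -3 from [5, -3] -> [5]
  satisfied 1 clause(s); 3 remain; assigned so far: [2, 3]
unit clause [5] forces x5=T; simplify:
  drop -5 from [1, -4, -5] -> [1, -4]
  satisfied 2 clause(s); 1 remain; assigned so far: [2, 3, 5]

Answer: x2=F x3=T x5=T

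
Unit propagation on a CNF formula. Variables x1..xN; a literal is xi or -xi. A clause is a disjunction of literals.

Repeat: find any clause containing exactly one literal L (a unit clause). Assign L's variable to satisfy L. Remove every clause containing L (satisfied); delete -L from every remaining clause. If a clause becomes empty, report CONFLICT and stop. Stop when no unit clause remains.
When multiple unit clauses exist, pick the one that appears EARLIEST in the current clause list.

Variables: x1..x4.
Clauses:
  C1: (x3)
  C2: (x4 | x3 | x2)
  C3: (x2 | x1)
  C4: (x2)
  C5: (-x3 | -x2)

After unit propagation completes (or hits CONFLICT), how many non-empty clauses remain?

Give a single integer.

unit clause [3] forces x3=T; simplify:
  drop -3 from [-3, -2] -> [-2]
  satisfied 2 clause(s); 3 remain; assigned so far: [3]
unit clause [2] forces x2=T; simplify:
  drop -2 from [-2] -> [] (empty!)
  satisfied 2 clause(s); 1 remain; assigned so far: [2, 3]
CONFLICT (empty clause)

Answer: 0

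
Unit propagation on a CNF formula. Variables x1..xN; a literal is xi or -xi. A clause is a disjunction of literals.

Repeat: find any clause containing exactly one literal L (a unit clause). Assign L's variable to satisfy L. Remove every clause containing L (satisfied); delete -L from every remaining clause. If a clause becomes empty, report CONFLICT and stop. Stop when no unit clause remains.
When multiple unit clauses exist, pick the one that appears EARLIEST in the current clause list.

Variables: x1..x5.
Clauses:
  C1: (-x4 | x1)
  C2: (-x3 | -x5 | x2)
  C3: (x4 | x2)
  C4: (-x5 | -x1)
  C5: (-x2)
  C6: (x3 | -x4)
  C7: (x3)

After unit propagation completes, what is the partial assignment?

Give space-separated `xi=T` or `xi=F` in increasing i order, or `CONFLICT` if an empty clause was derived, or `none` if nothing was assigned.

Answer: x1=T x2=F x3=T x4=T x5=F

Derivation:
unit clause [-2] forces x2=F; simplify:
  drop 2 from [-3, -5, 2] -> [-3, -5]
  drop 2 from [4, 2] -> [4]
  satisfied 1 clause(s); 6 remain; assigned so far: [2]
unit clause [4] forces x4=T; simplify:
  drop -4 from [-4, 1] -> [1]
  drop -4 from [3, -4] -> [3]
  satisfied 1 clause(s); 5 remain; assigned so far: [2, 4]
unit clause [1] forces x1=T; simplify:
  drop -1 from [-5, -1] -> [-5]
  satisfied 1 clause(s); 4 remain; assigned so far: [1, 2, 4]
unit clause [-5] forces x5=F; simplify:
  satisfied 2 clause(s); 2 remain; assigned so far: [1, 2, 4, 5]
unit clause [3] forces x3=T; simplify:
  satisfied 2 clause(s); 0 remain; assigned so far: [1, 2, 3, 4, 5]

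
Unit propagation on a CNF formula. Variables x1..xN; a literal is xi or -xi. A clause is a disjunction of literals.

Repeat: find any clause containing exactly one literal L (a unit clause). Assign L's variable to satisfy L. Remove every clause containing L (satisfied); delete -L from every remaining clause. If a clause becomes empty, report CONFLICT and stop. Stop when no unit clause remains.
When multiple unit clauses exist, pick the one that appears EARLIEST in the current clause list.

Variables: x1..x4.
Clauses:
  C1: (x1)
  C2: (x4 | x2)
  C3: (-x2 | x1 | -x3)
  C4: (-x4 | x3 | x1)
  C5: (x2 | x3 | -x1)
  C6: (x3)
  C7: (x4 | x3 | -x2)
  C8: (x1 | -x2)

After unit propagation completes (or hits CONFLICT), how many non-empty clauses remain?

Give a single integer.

Answer: 1

Derivation:
unit clause [1] forces x1=T; simplify:
  drop -1 from [2, 3, -1] -> [2, 3]
  satisfied 4 clause(s); 4 remain; assigned so far: [1]
unit clause [3] forces x3=T; simplify:
  satisfied 3 clause(s); 1 remain; assigned so far: [1, 3]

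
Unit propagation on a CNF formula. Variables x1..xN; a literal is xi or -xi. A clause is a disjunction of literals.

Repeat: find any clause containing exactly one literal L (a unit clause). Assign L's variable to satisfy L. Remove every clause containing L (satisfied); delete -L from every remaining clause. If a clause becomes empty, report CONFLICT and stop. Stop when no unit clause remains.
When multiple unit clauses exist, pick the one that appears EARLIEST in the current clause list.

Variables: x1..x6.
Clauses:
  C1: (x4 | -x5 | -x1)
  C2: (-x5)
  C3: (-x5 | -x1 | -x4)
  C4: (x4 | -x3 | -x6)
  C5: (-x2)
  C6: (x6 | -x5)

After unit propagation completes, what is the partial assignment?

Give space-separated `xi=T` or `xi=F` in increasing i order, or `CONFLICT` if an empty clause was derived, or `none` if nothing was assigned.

Answer: x2=F x5=F

Derivation:
unit clause [-5] forces x5=F; simplify:
  satisfied 4 clause(s); 2 remain; assigned so far: [5]
unit clause [-2] forces x2=F; simplify:
  satisfied 1 clause(s); 1 remain; assigned so far: [2, 5]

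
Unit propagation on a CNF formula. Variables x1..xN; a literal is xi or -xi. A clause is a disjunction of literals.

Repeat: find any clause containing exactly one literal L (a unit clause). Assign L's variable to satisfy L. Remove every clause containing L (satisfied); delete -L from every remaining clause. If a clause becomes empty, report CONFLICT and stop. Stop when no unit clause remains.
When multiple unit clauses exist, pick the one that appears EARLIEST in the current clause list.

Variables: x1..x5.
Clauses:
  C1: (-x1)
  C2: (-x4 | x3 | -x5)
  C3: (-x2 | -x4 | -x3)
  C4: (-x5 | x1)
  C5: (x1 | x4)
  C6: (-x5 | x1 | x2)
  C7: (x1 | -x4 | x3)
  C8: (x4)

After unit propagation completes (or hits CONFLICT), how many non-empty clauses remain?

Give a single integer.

Answer: 0

Derivation:
unit clause [-1] forces x1=F; simplify:
  drop 1 from [-5, 1] -> [-5]
  drop 1 from [1, 4] -> [4]
  drop 1 from [-5, 1, 2] -> [-5, 2]
  drop 1 from [1, -4, 3] -> [-4, 3]
  satisfied 1 clause(s); 7 remain; assigned so far: [1]
unit clause [-5] forces x5=F; simplify:
  satisfied 3 clause(s); 4 remain; assigned so far: [1, 5]
unit clause [4] forces x4=T; simplify:
  drop -4 from [-2, -4, -3] -> [-2, -3]
  drop -4 from [-4, 3] -> [3]
  satisfied 2 clause(s); 2 remain; assigned so far: [1, 4, 5]
unit clause [3] forces x3=T; simplify:
  drop -3 from [-2, -3] -> [-2]
  satisfied 1 clause(s); 1 remain; assigned so far: [1, 3, 4, 5]
unit clause [-2] forces x2=F; simplify:
  satisfied 1 clause(s); 0 remain; assigned so far: [1, 2, 3, 4, 5]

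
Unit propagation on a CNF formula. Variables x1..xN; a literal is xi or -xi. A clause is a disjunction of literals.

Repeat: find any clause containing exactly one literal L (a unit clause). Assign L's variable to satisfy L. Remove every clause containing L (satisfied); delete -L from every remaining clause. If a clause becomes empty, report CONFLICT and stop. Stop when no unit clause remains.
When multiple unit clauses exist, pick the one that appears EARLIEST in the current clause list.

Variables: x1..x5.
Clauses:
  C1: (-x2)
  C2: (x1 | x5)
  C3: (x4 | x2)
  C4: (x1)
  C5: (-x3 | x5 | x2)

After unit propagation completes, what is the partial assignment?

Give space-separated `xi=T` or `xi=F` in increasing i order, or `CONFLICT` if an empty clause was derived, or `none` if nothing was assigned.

unit clause [-2] forces x2=F; simplify:
  drop 2 from [4, 2] -> [4]
  drop 2 from [-3, 5, 2] -> [-3, 5]
  satisfied 1 clause(s); 4 remain; assigned so far: [2]
unit clause [4] forces x4=T; simplify:
  satisfied 1 clause(s); 3 remain; assigned so far: [2, 4]
unit clause [1] forces x1=T; simplify:
  satisfied 2 clause(s); 1 remain; assigned so far: [1, 2, 4]

Answer: x1=T x2=F x4=T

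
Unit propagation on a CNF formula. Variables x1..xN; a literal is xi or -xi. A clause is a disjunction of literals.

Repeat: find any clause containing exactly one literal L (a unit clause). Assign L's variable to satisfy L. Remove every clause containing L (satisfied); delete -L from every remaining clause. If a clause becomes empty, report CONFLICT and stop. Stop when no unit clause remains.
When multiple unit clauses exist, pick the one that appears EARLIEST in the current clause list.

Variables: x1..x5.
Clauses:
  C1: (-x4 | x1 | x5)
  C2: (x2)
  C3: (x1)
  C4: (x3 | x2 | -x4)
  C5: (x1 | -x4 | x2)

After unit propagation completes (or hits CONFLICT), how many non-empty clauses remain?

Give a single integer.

unit clause [2] forces x2=T; simplify:
  satisfied 3 clause(s); 2 remain; assigned so far: [2]
unit clause [1] forces x1=T; simplify:
  satisfied 2 clause(s); 0 remain; assigned so far: [1, 2]

Answer: 0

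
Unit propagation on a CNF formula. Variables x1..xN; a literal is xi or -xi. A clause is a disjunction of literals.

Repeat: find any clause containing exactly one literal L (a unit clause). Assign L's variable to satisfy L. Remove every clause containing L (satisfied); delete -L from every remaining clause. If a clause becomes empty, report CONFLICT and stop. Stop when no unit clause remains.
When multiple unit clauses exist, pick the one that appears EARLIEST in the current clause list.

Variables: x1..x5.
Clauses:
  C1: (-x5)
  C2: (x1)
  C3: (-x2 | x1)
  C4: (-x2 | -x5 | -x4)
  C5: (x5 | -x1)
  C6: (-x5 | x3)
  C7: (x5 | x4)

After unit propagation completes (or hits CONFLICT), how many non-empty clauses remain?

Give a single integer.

unit clause [-5] forces x5=F; simplify:
  drop 5 from [5, -1] -> [-1]
  drop 5 from [5, 4] -> [4]
  satisfied 3 clause(s); 4 remain; assigned so far: [5]
unit clause [1] forces x1=T; simplify:
  drop -1 from [-1] -> [] (empty!)
  satisfied 2 clause(s); 2 remain; assigned so far: [1, 5]
CONFLICT (empty clause)

Answer: 1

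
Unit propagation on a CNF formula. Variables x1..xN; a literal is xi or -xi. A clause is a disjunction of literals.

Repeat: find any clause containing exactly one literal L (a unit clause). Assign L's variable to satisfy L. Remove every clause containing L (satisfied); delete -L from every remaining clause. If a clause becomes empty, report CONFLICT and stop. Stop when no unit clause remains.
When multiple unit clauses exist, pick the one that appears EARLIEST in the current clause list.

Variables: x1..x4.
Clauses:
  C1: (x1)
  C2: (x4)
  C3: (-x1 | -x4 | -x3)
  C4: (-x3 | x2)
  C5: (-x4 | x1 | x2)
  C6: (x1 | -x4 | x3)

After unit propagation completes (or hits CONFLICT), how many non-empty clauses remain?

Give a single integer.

unit clause [1] forces x1=T; simplify:
  drop -1 from [-1, -4, -3] -> [-4, -3]
  satisfied 3 clause(s); 3 remain; assigned so far: [1]
unit clause [4] forces x4=T; simplify:
  drop -4 from [-4, -3] -> [-3]
  satisfied 1 clause(s); 2 remain; assigned so far: [1, 4]
unit clause [-3] forces x3=F; simplify:
  satisfied 2 clause(s); 0 remain; assigned so far: [1, 3, 4]

Answer: 0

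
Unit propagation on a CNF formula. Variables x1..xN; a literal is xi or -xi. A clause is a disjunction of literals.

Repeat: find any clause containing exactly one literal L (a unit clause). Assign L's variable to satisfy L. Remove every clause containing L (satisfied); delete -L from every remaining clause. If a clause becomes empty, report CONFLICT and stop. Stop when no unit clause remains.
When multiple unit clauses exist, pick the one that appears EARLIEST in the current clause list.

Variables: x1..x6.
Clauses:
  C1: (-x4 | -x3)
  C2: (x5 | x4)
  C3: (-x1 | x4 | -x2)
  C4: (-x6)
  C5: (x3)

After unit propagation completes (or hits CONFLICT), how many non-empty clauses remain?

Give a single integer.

unit clause [-6] forces x6=F; simplify:
  satisfied 1 clause(s); 4 remain; assigned so far: [6]
unit clause [3] forces x3=T; simplify:
  drop -3 from [-4, -3] -> [-4]
  satisfied 1 clause(s); 3 remain; assigned so far: [3, 6]
unit clause [-4] forces x4=F; simplify:
  drop 4 from [5, 4] -> [5]
  drop 4 from [-1, 4, -2] -> [-1, -2]
  satisfied 1 clause(s); 2 remain; assigned so far: [3, 4, 6]
unit clause [5] forces x5=T; simplify:
  satisfied 1 clause(s); 1 remain; assigned so far: [3, 4, 5, 6]

Answer: 1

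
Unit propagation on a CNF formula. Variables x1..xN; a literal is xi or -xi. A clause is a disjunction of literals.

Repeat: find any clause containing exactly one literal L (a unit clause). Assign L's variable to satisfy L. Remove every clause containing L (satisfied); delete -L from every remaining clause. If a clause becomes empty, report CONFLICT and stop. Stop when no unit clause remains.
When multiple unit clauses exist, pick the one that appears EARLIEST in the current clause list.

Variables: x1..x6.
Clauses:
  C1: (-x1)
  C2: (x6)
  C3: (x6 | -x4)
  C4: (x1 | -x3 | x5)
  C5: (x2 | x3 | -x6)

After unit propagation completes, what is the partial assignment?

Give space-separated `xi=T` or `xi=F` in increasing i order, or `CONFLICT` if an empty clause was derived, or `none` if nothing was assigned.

unit clause [-1] forces x1=F; simplify:
  drop 1 from [1, -3, 5] -> [-3, 5]
  satisfied 1 clause(s); 4 remain; assigned so far: [1]
unit clause [6] forces x6=T; simplify:
  drop -6 from [2, 3, -6] -> [2, 3]
  satisfied 2 clause(s); 2 remain; assigned so far: [1, 6]

Answer: x1=F x6=T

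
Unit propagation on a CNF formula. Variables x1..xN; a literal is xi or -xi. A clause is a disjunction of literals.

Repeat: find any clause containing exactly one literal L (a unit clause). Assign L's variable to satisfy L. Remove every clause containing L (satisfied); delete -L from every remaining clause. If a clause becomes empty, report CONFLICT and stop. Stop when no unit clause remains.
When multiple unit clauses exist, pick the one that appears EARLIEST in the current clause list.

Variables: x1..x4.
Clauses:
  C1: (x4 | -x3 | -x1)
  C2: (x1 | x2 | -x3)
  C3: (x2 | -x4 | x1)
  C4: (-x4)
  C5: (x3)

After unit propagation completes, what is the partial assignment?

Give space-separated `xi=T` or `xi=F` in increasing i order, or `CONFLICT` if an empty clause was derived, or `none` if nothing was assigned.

Answer: x1=F x2=T x3=T x4=F

Derivation:
unit clause [-4] forces x4=F; simplify:
  drop 4 from [4, -3, -1] -> [-3, -1]
  satisfied 2 clause(s); 3 remain; assigned so far: [4]
unit clause [3] forces x3=T; simplify:
  drop -3 from [-3, -1] -> [-1]
  drop -3 from [1, 2, -3] -> [1, 2]
  satisfied 1 clause(s); 2 remain; assigned so far: [3, 4]
unit clause [-1] forces x1=F; simplify:
  drop 1 from [1, 2] -> [2]
  satisfied 1 clause(s); 1 remain; assigned so far: [1, 3, 4]
unit clause [2] forces x2=T; simplify:
  satisfied 1 clause(s); 0 remain; assigned so far: [1, 2, 3, 4]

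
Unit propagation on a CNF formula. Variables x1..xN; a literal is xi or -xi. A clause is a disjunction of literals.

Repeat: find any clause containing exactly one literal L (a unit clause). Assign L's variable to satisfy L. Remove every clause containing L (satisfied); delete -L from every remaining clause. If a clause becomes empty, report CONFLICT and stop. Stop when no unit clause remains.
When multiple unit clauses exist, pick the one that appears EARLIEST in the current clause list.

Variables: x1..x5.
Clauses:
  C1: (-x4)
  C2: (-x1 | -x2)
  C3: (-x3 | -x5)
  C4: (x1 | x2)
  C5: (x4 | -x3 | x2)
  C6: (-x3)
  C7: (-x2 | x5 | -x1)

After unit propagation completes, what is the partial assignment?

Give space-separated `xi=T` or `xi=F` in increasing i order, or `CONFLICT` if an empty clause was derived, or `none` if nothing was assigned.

unit clause [-4] forces x4=F; simplify:
  drop 4 from [4, -3, 2] -> [-3, 2]
  satisfied 1 clause(s); 6 remain; assigned so far: [4]
unit clause [-3] forces x3=F; simplify:
  satisfied 3 clause(s); 3 remain; assigned so far: [3, 4]

Answer: x3=F x4=F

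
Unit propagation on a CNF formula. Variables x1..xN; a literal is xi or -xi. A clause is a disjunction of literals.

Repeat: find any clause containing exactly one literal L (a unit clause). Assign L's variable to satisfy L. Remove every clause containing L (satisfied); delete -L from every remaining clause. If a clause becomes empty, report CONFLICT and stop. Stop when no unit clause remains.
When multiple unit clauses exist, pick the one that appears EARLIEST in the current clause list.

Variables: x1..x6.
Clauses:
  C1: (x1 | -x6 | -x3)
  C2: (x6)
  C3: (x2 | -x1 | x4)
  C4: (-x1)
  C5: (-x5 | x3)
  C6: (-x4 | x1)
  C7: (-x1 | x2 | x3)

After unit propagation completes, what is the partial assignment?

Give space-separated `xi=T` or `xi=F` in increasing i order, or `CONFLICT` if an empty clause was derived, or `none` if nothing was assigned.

unit clause [6] forces x6=T; simplify:
  drop -6 from [1, -6, -3] -> [1, -3]
  satisfied 1 clause(s); 6 remain; assigned so far: [6]
unit clause [-1] forces x1=F; simplify:
  drop 1 from [1, -3] -> [-3]
  drop 1 from [-4, 1] -> [-4]
  satisfied 3 clause(s); 3 remain; assigned so far: [1, 6]
unit clause [-3] forces x3=F; simplify:
  drop 3 from [-5, 3] -> [-5]
  satisfied 1 clause(s); 2 remain; assigned so far: [1, 3, 6]
unit clause [-5] forces x5=F; simplify:
  satisfied 1 clause(s); 1 remain; assigned so far: [1, 3, 5, 6]
unit clause [-4] forces x4=F; simplify:
  satisfied 1 clause(s); 0 remain; assigned so far: [1, 3, 4, 5, 6]

Answer: x1=F x3=F x4=F x5=F x6=T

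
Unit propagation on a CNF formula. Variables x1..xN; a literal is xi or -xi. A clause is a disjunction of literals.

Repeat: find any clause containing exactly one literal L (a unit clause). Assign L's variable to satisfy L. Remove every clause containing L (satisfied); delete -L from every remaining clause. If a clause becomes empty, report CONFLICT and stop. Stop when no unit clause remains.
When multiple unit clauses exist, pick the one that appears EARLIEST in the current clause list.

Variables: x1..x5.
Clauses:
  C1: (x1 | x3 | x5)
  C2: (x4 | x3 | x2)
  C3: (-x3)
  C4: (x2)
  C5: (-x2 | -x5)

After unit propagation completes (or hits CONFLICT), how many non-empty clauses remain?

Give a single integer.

Answer: 0

Derivation:
unit clause [-3] forces x3=F; simplify:
  drop 3 from [1, 3, 5] -> [1, 5]
  drop 3 from [4, 3, 2] -> [4, 2]
  satisfied 1 clause(s); 4 remain; assigned so far: [3]
unit clause [2] forces x2=T; simplify:
  drop -2 from [-2, -5] -> [-5]
  satisfied 2 clause(s); 2 remain; assigned so far: [2, 3]
unit clause [-5] forces x5=F; simplify:
  drop 5 from [1, 5] -> [1]
  satisfied 1 clause(s); 1 remain; assigned so far: [2, 3, 5]
unit clause [1] forces x1=T; simplify:
  satisfied 1 clause(s); 0 remain; assigned so far: [1, 2, 3, 5]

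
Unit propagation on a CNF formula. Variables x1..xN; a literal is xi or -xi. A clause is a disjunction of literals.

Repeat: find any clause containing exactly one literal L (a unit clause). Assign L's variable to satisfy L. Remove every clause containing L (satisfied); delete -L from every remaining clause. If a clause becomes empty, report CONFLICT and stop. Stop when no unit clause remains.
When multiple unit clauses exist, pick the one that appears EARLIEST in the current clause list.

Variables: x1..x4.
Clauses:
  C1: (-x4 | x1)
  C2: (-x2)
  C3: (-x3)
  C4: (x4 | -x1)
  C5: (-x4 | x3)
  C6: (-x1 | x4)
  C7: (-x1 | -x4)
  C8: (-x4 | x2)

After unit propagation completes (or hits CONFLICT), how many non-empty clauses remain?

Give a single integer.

Answer: 0

Derivation:
unit clause [-2] forces x2=F; simplify:
  drop 2 from [-4, 2] -> [-4]
  satisfied 1 clause(s); 7 remain; assigned so far: [2]
unit clause [-3] forces x3=F; simplify:
  drop 3 from [-4, 3] -> [-4]
  satisfied 1 clause(s); 6 remain; assigned so far: [2, 3]
unit clause [-4] forces x4=F; simplify:
  drop 4 from [4, -1] -> [-1]
  drop 4 from [-1, 4] -> [-1]
  satisfied 4 clause(s); 2 remain; assigned so far: [2, 3, 4]
unit clause [-1] forces x1=F; simplify:
  satisfied 2 clause(s); 0 remain; assigned so far: [1, 2, 3, 4]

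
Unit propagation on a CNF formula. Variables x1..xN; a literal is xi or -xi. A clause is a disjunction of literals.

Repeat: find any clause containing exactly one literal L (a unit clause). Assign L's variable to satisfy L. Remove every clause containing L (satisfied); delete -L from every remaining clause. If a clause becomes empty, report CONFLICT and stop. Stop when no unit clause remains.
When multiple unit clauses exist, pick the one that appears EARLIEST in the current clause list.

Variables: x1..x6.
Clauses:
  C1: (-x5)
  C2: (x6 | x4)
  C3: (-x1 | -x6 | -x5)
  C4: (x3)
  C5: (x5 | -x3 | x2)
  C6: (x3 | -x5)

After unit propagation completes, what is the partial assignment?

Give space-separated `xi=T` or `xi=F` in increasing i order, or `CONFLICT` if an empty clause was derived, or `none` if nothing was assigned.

Answer: x2=T x3=T x5=F

Derivation:
unit clause [-5] forces x5=F; simplify:
  drop 5 from [5, -3, 2] -> [-3, 2]
  satisfied 3 clause(s); 3 remain; assigned so far: [5]
unit clause [3] forces x3=T; simplify:
  drop -3 from [-3, 2] -> [2]
  satisfied 1 clause(s); 2 remain; assigned so far: [3, 5]
unit clause [2] forces x2=T; simplify:
  satisfied 1 clause(s); 1 remain; assigned so far: [2, 3, 5]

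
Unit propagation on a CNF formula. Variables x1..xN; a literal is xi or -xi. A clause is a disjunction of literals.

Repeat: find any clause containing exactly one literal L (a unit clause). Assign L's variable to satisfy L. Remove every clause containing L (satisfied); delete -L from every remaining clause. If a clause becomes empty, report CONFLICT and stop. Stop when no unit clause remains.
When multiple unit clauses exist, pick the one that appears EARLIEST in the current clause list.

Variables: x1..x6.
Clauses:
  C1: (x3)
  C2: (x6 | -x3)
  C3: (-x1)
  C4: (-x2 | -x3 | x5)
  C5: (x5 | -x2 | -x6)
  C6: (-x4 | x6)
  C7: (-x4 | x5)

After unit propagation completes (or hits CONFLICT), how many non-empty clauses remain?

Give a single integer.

unit clause [3] forces x3=T; simplify:
  drop -3 from [6, -3] -> [6]
  drop -3 from [-2, -3, 5] -> [-2, 5]
  satisfied 1 clause(s); 6 remain; assigned so far: [3]
unit clause [6] forces x6=T; simplify:
  drop -6 from [5, -2, -6] -> [5, -2]
  satisfied 2 clause(s); 4 remain; assigned so far: [3, 6]
unit clause [-1] forces x1=F; simplify:
  satisfied 1 clause(s); 3 remain; assigned so far: [1, 3, 6]

Answer: 3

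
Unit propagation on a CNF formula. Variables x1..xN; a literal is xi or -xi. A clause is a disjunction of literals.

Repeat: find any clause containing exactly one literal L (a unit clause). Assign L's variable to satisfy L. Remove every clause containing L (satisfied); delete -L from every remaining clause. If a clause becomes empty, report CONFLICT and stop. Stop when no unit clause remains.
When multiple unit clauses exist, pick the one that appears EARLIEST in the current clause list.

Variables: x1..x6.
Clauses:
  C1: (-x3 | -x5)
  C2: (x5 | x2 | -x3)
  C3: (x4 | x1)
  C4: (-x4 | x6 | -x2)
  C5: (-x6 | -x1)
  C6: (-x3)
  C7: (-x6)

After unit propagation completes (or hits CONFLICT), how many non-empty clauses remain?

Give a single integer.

unit clause [-3] forces x3=F; simplify:
  satisfied 3 clause(s); 4 remain; assigned so far: [3]
unit clause [-6] forces x6=F; simplify:
  drop 6 from [-4, 6, -2] -> [-4, -2]
  satisfied 2 clause(s); 2 remain; assigned so far: [3, 6]

Answer: 2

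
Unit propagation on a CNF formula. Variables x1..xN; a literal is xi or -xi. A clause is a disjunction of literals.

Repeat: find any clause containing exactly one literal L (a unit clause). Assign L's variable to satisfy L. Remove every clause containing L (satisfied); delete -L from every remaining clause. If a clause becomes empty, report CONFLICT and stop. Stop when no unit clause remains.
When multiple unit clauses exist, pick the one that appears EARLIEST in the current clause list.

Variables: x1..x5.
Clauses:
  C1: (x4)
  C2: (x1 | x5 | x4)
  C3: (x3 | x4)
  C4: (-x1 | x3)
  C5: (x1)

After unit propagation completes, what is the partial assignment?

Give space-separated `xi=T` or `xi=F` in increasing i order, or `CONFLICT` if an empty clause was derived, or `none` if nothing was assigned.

Answer: x1=T x3=T x4=T

Derivation:
unit clause [4] forces x4=T; simplify:
  satisfied 3 clause(s); 2 remain; assigned so far: [4]
unit clause [1] forces x1=T; simplify:
  drop -1 from [-1, 3] -> [3]
  satisfied 1 clause(s); 1 remain; assigned so far: [1, 4]
unit clause [3] forces x3=T; simplify:
  satisfied 1 clause(s); 0 remain; assigned so far: [1, 3, 4]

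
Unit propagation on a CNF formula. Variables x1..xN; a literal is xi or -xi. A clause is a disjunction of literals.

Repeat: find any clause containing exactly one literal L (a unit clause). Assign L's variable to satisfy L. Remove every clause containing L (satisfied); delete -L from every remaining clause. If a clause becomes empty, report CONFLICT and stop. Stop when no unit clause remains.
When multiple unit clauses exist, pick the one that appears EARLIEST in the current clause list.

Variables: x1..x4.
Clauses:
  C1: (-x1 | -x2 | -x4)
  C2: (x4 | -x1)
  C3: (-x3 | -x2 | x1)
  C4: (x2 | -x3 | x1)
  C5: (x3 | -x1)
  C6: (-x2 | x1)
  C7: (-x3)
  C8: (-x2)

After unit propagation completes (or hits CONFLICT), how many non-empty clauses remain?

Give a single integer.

Answer: 0

Derivation:
unit clause [-3] forces x3=F; simplify:
  drop 3 from [3, -1] -> [-1]
  satisfied 3 clause(s); 5 remain; assigned so far: [3]
unit clause [-1] forces x1=F; simplify:
  drop 1 from [-2, 1] -> [-2]
  satisfied 3 clause(s); 2 remain; assigned so far: [1, 3]
unit clause [-2] forces x2=F; simplify:
  satisfied 2 clause(s); 0 remain; assigned so far: [1, 2, 3]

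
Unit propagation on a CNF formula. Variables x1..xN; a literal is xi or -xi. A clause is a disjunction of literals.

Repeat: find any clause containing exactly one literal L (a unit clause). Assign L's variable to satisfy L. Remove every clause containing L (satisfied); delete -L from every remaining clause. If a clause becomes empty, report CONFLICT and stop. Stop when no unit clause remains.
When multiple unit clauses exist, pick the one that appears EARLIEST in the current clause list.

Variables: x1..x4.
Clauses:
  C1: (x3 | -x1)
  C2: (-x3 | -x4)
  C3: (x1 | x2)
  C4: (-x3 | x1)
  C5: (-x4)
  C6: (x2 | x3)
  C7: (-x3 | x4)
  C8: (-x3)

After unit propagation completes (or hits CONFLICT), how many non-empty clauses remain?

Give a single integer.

Answer: 0

Derivation:
unit clause [-4] forces x4=F; simplify:
  drop 4 from [-3, 4] -> [-3]
  satisfied 2 clause(s); 6 remain; assigned so far: [4]
unit clause [-3] forces x3=F; simplify:
  drop 3 from [3, -1] -> [-1]
  drop 3 from [2, 3] -> [2]
  satisfied 3 clause(s); 3 remain; assigned so far: [3, 4]
unit clause [-1] forces x1=F; simplify:
  drop 1 from [1, 2] -> [2]
  satisfied 1 clause(s); 2 remain; assigned so far: [1, 3, 4]
unit clause [2] forces x2=T; simplify:
  satisfied 2 clause(s); 0 remain; assigned so far: [1, 2, 3, 4]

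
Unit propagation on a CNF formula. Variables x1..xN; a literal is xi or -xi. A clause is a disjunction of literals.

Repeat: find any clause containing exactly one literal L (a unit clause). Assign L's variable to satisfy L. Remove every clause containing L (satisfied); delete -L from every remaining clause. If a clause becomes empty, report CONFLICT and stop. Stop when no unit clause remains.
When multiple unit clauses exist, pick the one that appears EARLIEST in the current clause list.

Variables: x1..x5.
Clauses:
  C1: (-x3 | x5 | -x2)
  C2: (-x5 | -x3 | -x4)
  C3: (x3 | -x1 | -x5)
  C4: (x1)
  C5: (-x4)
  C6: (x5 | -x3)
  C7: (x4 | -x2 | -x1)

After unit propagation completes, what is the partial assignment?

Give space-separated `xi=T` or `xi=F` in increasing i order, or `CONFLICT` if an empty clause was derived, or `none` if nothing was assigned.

Answer: x1=T x2=F x4=F

Derivation:
unit clause [1] forces x1=T; simplify:
  drop -1 from [3, -1, -5] -> [3, -5]
  drop -1 from [4, -2, -1] -> [4, -2]
  satisfied 1 clause(s); 6 remain; assigned so far: [1]
unit clause [-4] forces x4=F; simplify:
  drop 4 from [4, -2] -> [-2]
  satisfied 2 clause(s); 4 remain; assigned so far: [1, 4]
unit clause [-2] forces x2=F; simplify:
  satisfied 2 clause(s); 2 remain; assigned so far: [1, 2, 4]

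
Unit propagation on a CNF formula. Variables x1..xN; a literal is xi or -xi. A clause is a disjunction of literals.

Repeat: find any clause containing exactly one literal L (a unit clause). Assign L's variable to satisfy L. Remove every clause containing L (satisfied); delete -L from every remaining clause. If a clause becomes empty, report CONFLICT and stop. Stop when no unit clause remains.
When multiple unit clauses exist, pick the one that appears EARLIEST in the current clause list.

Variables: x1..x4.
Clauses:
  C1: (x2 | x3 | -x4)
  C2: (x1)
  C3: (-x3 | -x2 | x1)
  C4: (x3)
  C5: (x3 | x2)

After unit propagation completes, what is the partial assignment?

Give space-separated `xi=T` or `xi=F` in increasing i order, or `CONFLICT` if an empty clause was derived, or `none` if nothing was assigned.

Answer: x1=T x3=T

Derivation:
unit clause [1] forces x1=T; simplify:
  satisfied 2 clause(s); 3 remain; assigned so far: [1]
unit clause [3] forces x3=T; simplify:
  satisfied 3 clause(s); 0 remain; assigned so far: [1, 3]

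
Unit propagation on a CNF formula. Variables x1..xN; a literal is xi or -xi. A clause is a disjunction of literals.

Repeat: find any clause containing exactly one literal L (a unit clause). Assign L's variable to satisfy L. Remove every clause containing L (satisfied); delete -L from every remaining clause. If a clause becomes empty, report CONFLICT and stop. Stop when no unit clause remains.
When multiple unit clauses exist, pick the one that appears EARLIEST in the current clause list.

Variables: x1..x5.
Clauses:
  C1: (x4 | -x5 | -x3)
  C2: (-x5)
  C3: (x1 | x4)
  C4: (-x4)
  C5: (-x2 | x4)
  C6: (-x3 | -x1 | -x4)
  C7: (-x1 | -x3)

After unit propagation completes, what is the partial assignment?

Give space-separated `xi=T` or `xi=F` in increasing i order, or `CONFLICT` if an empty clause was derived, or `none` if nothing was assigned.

unit clause [-5] forces x5=F; simplify:
  satisfied 2 clause(s); 5 remain; assigned so far: [5]
unit clause [-4] forces x4=F; simplify:
  drop 4 from [1, 4] -> [1]
  drop 4 from [-2, 4] -> [-2]
  satisfied 2 clause(s); 3 remain; assigned so far: [4, 5]
unit clause [1] forces x1=T; simplify:
  drop -1 from [-1, -3] -> [-3]
  satisfied 1 clause(s); 2 remain; assigned so far: [1, 4, 5]
unit clause [-2] forces x2=F; simplify:
  satisfied 1 clause(s); 1 remain; assigned so far: [1, 2, 4, 5]
unit clause [-3] forces x3=F; simplify:
  satisfied 1 clause(s); 0 remain; assigned so far: [1, 2, 3, 4, 5]

Answer: x1=T x2=F x3=F x4=F x5=F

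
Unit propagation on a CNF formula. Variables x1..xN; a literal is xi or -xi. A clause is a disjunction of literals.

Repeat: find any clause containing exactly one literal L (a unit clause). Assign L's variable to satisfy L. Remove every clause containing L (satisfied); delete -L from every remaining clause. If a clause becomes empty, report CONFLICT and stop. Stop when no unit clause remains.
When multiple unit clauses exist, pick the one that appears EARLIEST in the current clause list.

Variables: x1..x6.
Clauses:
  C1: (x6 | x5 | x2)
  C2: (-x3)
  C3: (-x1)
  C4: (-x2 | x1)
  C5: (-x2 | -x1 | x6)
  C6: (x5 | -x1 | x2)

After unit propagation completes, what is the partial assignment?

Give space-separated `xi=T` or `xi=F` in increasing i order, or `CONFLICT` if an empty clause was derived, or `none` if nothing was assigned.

Answer: x1=F x2=F x3=F

Derivation:
unit clause [-3] forces x3=F; simplify:
  satisfied 1 clause(s); 5 remain; assigned so far: [3]
unit clause [-1] forces x1=F; simplify:
  drop 1 from [-2, 1] -> [-2]
  satisfied 3 clause(s); 2 remain; assigned so far: [1, 3]
unit clause [-2] forces x2=F; simplify:
  drop 2 from [6, 5, 2] -> [6, 5]
  satisfied 1 clause(s); 1 remain; assigned so far: [1, 2, 3]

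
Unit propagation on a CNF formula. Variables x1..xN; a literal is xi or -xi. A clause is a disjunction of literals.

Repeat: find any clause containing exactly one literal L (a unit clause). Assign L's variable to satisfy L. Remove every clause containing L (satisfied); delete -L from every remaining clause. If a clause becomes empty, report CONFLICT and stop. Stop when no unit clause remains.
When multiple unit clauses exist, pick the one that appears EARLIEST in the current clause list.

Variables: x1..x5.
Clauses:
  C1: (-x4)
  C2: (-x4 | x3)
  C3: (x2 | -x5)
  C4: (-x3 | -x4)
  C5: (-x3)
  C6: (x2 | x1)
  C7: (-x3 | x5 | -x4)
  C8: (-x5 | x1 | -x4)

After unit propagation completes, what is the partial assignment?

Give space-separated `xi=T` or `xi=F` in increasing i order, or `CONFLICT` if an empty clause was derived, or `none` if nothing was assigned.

unit clause [-4] forces x4=F; simplify:
  satisfied 5 clause(s); 3 remain; assigned so far: [4]
unit clause [-3] forces x3=F; simplify:
  satisfied 1 clause(s); 2 remain; assigned so far: [3, 4]

Answer: x3=F x4=F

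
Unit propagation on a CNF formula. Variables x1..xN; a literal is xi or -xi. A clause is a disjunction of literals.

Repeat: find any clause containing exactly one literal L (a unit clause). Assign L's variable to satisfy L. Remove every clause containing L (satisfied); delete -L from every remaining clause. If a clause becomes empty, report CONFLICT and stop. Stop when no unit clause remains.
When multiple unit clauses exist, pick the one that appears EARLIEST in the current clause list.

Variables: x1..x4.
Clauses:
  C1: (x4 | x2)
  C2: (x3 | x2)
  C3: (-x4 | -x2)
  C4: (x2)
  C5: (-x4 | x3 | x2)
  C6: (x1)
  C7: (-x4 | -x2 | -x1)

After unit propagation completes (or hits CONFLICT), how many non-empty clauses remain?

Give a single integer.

Answer: 0

Derivation:
unit clause [2] forces x2=T; simplify:
  drop -2 from [-4, -2] -> [-4]
  drop -2 from [-4, -2, -1] -> [-4, -1]
  satisfied 4 clause(s); 3 remain; assigned so far: [2]
unit clause [-4] forces x4=F; simplify:
  satisfied 2 clause(s); 1 remain; assigned so far: [2, 4]
unit clause [1] forces x1=T; simplify:
  satisfied 1 clause(s); 0 remain; assigned so far: [1, 2, 4]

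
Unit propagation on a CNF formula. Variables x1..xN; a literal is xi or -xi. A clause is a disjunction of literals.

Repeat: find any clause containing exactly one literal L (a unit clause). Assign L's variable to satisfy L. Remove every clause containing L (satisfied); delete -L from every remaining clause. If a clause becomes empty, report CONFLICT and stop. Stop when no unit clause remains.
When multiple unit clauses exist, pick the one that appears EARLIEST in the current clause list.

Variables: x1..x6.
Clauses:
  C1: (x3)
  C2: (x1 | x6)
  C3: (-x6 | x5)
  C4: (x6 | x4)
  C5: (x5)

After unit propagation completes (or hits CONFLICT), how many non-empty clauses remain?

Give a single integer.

unit clause [3] forces x3=T; simplify:
  satisfied 1 clause(s); 4 remain; assigned so far: [3]
unit clause [5] forces x5=T; simplify:
  satisfied 2 clause(s); 2 remain; assigned so far: [3, 5]

Answer: 2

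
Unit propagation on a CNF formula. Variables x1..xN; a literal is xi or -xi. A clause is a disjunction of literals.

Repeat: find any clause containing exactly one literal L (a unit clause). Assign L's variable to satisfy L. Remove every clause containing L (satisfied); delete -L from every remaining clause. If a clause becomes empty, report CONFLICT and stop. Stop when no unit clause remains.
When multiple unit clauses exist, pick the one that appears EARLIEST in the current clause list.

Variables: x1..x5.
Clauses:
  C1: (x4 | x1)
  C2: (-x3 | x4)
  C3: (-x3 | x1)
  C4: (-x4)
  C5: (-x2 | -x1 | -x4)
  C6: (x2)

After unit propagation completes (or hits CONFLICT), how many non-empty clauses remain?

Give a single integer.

unit clause [-4] forces x4=F; simplify:
  drop 4 from [4, 1] -> [1]
  drop 4 from [-3, 4] -> [-3]
  satisfied 2 clause(s); 4 remain; assigned so far: [4]
unit clause [1] forces x1=T; simplify:
  satisfied 2 clause(s); 2 remain; assigned so far: [1, 4]
unit clause [-3] forces x3=F; simplify:
  satisfied 1 clause(s); 1 remain; assigned so far: [1, 3, 4]
unit clause [2] forces x2=T; simplify:
  satisfied 1 clause(s); 0 remain; assigned so far: [1, 2, 3, 4]

Answer: 0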